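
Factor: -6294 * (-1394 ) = 8773836 = 2^2*3^1 * 17^1*41^1*1049^1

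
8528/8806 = 4264/4403 = 0.97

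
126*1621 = 204246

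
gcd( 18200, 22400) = 1400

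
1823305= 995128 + 828177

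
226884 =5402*42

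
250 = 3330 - 3080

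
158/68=2 + 11/34 = 2.32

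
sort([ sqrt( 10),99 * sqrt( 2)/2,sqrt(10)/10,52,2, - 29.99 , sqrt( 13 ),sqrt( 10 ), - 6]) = [-29.99,  -  6, sqrt( 10 )/10,2,sqrt( 10),  sqrt( 10) , sqrt( 13), 52, 99*sqrt( 2)/2 ] 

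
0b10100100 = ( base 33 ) 4W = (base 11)13a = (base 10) 164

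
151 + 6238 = 6389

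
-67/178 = -67/178 =-0.38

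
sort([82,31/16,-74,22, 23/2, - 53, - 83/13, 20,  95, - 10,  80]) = [ - 74, - 53, - 10 , - 83/13, 31/16, 23/2, 20,22, 80, 82 , 95]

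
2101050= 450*4669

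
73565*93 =6841545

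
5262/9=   1754/3 = 584.67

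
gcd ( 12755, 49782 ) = 1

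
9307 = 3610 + 5697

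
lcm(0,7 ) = 0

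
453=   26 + 427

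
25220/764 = 6305/191=33.01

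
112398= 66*1703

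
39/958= 39/958 = 0.04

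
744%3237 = 744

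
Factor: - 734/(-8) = 2^( - 2)*367^1 = 367/4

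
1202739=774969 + 427770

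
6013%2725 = 563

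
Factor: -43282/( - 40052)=2^(-1)*31^( - 1)*67^1 = 67/62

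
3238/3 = 3238/3 = 1079.33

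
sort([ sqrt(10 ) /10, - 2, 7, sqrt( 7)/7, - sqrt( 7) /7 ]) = [ - 2, - sqrt(7 ) /7, sqrt(10)/10, sqrt(7 )/7,7] 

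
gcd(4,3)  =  1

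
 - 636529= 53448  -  689977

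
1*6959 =6959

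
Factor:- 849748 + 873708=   2^3 * 5^1 *599^1  =  23960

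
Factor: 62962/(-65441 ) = -2^1*31^( - 1 )*2111^(-1)*31481^1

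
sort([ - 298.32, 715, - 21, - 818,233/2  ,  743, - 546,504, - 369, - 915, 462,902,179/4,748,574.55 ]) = [ - 915, - 818, - 546, - 369,- 298.32, - 21,179/4,233/2, 462,504, 574.55,715,743, 748, 902 ] 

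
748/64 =11 + 11/16 = 11.69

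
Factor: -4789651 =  - 4789651^1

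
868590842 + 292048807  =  1160639649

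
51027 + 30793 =81820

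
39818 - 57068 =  -17250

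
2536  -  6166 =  - 3630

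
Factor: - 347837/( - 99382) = 2^(-1) * 7^1 = 7/2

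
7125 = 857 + 6268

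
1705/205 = 8 + 13/41 = 8.32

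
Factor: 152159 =7^1* 21737^1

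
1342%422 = 76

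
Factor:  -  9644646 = - 2^1*3^1*11^1*29^1 *5039^1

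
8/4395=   8/4395 = 0.00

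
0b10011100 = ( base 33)4O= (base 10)156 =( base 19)84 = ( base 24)6C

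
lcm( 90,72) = 360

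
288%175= 113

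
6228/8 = 778 + 1/2  =  778.50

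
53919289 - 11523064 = 42396225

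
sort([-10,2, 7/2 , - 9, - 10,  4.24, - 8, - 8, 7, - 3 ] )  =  [ - 10, - 10, - 9, - 8, - 8, - 3,2,7/2, 4.24, 7]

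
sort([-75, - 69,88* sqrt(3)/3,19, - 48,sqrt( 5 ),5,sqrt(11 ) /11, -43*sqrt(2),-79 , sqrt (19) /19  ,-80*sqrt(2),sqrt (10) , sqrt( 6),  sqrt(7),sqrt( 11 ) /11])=[ - 80*sqrt(2 ),-79, -75 ,-69, - 43*sqrt(2 ),  -  48,sqrt (19)/19,sqrt( 11)/11, sqrt( 11)/11 , sqrt(5), sqrt(6 ), sqrt( 7 ),sqrt( 10),5, 19, 88*sqrt(3 ) /3]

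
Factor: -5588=-2^2 *11^1*127^1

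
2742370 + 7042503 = 9784873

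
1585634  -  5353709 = - 3768075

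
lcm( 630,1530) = 10710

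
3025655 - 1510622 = 1515033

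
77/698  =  77/698 =0.11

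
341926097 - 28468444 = 313457653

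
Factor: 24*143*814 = 2793648 =2^4*3^1*11^2*13^1*37^1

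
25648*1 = 25648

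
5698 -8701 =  - 3003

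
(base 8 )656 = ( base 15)1da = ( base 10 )430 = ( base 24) hm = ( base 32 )DE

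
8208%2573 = 489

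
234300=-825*(- 284 ) 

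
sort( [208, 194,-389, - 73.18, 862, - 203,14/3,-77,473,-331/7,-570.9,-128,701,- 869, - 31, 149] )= [ - 869,-570.9, - 389,-203, - 128, -77,-73.18,-331/7, - 31,14/3, 149,194,208, 473, 701, 862]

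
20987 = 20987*1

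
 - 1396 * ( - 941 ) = 1313636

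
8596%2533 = 997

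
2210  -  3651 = -1441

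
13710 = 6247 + 7463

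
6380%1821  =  917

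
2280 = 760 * 3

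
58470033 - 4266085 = 54203948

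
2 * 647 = 1294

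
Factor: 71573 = 19^1*3767^1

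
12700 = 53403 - 40703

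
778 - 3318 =-2540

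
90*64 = 5760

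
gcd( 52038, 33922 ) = 14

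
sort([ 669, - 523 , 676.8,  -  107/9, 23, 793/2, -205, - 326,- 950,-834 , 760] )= [ - 950,- 834, - 523,  -  326, - 205, - 107/9, 23, 793/2,669, 676.8, 760 ]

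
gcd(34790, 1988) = 994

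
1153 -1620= -467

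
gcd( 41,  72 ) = 1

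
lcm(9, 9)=9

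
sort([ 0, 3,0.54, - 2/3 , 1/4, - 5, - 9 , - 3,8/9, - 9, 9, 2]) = [ - 9, - 9, - 5,-3, - 2/3,0,1/4,0.54, 8/9 , 2,3, 9]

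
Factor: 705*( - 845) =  - 3^1* 5^2*13^2*47^1 = - 595725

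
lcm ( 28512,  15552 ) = 171072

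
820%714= 106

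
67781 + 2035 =69816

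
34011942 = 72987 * 466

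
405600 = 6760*60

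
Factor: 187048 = 2^3*103^1*227^1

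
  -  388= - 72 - 316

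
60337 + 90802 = 151139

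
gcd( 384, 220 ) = 4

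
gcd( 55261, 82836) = 1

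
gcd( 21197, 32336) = 47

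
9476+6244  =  15720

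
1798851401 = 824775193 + 974076208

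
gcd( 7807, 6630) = 1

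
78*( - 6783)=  - 529074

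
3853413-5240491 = - 1387078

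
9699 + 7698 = 17397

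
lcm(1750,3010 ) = 75250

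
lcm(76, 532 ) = 532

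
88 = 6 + 82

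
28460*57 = 1622220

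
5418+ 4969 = 10387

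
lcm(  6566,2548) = 170716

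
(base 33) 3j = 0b1110110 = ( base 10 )118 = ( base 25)4i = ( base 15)7D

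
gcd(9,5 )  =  1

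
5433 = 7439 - 2006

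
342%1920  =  342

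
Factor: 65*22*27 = 38610=2^1*3^3 *5^1*11^1*13^1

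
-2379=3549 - 5928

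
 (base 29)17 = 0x24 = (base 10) 36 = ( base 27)19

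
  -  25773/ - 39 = 8591/13 = 660.85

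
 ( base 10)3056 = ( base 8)5760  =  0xBF0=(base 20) 7cg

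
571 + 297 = 868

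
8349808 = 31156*268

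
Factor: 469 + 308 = 3^1*7^1*37^1 = 777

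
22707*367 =8333469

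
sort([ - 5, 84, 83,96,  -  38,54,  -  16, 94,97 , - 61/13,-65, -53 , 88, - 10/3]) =[-65, - 53,  -  38, - 16, - 5,-61/13,- 10/3, 54, 83, 84, 88,94, 96, 97]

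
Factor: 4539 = 3^1*17^1*89^1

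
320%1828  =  320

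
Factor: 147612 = 2^2*3^1*12301^1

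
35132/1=35132  =  35132.00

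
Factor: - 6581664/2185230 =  - 2^4 * 3^1*5^(- 1 )*23^( - 1)*3167^( - 1) *22853^1 = - 1096944/364205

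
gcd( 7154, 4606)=98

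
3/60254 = 3/60254= 0.00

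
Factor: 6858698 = 2^1*7^1*11^1*44537^1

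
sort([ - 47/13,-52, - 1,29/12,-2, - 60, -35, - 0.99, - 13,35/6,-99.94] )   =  [ - 99.94, - 60,-52, - 35, - 13,-47/13, - 2, - 1, - 0.99 , 29/12, 35/6 ]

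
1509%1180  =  329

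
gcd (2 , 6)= 2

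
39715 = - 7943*(  -  5)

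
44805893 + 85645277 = 130451170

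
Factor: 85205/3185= 7^( - 2 )*13^(-1 )*17041^1=17041/637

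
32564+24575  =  57139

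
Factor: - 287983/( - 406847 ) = 7^(-2)*19^(  -  1)*659^1 = 659/931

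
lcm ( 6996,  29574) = 650628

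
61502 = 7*8786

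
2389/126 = 2389/126 = 18.96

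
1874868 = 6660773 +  - 4785905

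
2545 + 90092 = 92637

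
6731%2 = 1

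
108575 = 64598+43977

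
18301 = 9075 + 9226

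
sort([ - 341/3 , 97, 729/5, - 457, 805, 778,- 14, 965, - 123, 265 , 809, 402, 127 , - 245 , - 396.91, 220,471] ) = [ - 457,-396.91, - 245, - 123, - 341/3,-14,97,127,  729/5,220, 265, 402, 471,778, 805, 809, 965 ] 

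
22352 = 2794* 8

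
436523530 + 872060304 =1308583834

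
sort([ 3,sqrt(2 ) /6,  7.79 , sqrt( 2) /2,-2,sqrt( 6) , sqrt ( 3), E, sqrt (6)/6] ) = [ - 2, sqrt(2)/6, sqrt(6 ) /6, sqrt( 2)/2 , sqrt ( 3 ), sqrt( 6), E , 3,7.79] 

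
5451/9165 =1817/3055 =0.59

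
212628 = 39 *5452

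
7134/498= 1189/83  =  14.33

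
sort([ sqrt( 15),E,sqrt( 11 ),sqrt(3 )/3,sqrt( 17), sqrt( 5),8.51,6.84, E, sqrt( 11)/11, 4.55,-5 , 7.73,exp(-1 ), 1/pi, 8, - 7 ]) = [ - 7, - 5,  sqrt( 11 ) /11,1/pi,exp( - 1 ),sqrt ( 3 ) /3, sqrt(5),E,E,sqrt( 11), sqrt (15),sqrt( 17 ), 4.55,6.84,7.73, 8,  8.51 ]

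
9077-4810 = 4267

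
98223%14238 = 12795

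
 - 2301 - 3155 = - 5456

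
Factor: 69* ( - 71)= - 4899 = -3^1*23^1*71^1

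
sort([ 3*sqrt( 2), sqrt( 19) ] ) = [3 * sqrt( 2 ), sqrt(19)]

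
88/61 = 88/61= 1.44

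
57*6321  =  360297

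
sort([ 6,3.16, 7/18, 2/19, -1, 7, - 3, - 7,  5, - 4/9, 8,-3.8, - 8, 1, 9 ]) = [ - 8, - 7,  -  3.8, - 3, - 1, - 4/9, 2/19,7/18,1,3.16, 5, 6, 7,8, 9]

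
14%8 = 6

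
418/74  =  209/37  =  5.65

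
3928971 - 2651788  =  1277183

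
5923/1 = 5923 = 5923.00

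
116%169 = 116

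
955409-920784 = 34625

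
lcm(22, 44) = 44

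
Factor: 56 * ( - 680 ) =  - 2^6* 5^1 * 7^1 * 17^1=- 38080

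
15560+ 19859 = 35419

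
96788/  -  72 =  - 1345 + 13/18 = - 1344.28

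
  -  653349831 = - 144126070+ - 509223761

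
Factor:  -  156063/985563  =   - 3^(- 1)*52021^1*109507^( - 1 ) = - 52021/328521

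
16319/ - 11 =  - 1484 + 5/11=-1483.55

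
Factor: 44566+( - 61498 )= - 2^2 * 3^1*17^1*83^1  =  - 16932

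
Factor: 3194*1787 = 2^1*1597^1 *1787^1= 5707678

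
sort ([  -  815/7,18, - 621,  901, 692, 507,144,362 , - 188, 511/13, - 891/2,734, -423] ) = [ - 621, - 891/2, - 423, - 188,-815/7 , 18,  511/13, 144,362,507, 692,734, 901 ] 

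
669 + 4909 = 5578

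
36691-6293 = 30398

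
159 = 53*3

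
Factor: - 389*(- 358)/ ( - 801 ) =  - 2^1*3^ ( - 2 )*89^(-1 )*179^1*389^1 = - 139262/801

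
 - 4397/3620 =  - 4397/3620 = - 1.21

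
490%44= 6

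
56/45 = 56/45 = 1.24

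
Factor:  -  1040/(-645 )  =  2^4 * 3^( - 1)*13^1*43^ (  -  1) = 208/129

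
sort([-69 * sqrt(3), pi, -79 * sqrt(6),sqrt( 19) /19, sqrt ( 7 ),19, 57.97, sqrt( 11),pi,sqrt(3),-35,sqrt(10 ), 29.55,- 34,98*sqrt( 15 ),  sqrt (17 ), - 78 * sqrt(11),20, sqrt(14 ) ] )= [ - 78*sqrt(11 ),  -  79*sqrt(6 ),  -  69*sqrt(3), - 35 ,-34,sqrt( 19 ) /19, sqrt( 3 ), sqrt( 7 ), pi,pi, sqrt(10 ), sqrt( 11) , sqrt(14 ), sqrt(17 ), 19,20,  29.55, 57.97, 98*sqrt(15 )]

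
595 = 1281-686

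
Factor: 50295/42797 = 3^1*5^1*7^1*479^1*42797^(  -  1 ) 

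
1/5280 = 1/5280 = 0.00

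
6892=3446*2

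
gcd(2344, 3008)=8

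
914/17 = 53+13/17 = 53.76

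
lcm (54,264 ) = 2376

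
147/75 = 49/25 = 1.96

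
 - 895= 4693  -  5588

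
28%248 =28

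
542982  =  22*24681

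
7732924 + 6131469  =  13864393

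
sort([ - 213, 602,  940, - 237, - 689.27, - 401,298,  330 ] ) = [ - 689.27,-401, - 237, - 213, 298, 330, 602, 940]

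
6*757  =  4542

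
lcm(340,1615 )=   6460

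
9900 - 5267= 4633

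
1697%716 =265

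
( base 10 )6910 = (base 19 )102D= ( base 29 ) 868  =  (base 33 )6BD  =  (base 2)1101011111110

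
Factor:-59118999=-3^1*19706333^1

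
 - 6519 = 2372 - 8891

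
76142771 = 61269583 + 14873188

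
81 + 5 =86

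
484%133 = 85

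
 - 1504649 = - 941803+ - 562846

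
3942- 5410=- 1468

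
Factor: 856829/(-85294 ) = -2^(-1)*11^( - 1)*877^1*977^1 * 3877^(-1)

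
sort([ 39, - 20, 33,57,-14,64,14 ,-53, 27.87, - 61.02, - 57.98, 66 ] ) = [ - 61.02,-57.98,- 53, - 20,  -  14,14,27.87, 33,39,57, 64, 66 ]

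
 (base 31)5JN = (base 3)21102122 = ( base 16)1529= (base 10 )5417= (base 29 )6CN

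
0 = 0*7701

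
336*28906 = 9712416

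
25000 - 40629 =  - 15629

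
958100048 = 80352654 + 877747394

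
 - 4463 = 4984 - 9447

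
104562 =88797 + 15765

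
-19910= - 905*22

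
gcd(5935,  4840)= 5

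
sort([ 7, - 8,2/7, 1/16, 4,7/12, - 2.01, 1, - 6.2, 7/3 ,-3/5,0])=[ - 8, - 6.2, - 2.01,- 3/5,0,1/16,2/7,  7/12,1,7/3,4,7 ]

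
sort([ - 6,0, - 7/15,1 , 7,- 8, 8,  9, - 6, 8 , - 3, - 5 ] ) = [ - 8,  -  6, - 6, - 5, - 3,-7/15,0 , 1, 7,  8,8,9]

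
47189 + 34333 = 81522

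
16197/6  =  5399/2 = 2699.50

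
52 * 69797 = 3629444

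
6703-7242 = - 539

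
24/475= 24/475  =  0.05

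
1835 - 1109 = 726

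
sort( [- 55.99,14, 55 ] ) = [ - 55.99,14,55 ] 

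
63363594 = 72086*879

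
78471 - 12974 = 65497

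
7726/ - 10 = - 3863/5=-  772.60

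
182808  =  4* 45702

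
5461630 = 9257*590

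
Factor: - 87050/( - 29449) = 2^1*5^2*7^( - 2) *601^( - 1 )*1741^1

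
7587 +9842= 17429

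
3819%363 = 189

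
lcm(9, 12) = 36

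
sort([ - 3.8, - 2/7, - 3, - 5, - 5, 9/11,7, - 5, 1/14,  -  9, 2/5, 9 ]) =[ - 9, - 5, - 5, - 5, - 3.8 ,-3, - 2/7,1/14,2/5,9/11,7,  9]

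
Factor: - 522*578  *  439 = -2^2*3^2*17^2*29^1*439^1 = - 132453324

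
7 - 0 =7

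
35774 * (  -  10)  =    -  357740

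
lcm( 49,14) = 98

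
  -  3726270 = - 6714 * 555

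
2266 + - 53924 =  - 51658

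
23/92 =1/4=   0.25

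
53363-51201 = 2162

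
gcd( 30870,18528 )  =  6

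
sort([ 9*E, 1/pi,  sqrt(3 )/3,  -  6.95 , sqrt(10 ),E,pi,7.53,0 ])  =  [ - 6.95, 0, 1/pi,  sqrt( 3 ) /3,E, pi, sqrt(10 ),7.53, 9*E] 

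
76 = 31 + 45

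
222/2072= 3/28 = 0.11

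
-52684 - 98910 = -151594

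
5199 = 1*5199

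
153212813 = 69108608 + 84104205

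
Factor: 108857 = 7^1 * 15551^1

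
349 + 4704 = 5053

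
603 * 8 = 4824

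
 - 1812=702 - 2514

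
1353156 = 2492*543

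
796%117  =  94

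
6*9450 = 56700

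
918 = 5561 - 4643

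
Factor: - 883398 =  -  2^1*3^1*29^1*5077^1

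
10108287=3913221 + 6195066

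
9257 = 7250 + 2007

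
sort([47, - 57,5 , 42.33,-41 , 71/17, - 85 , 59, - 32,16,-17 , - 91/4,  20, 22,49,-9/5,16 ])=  [ - 85, - 57 , - 41 , - 32, -91/4,-17, - 9/5,  71/17 , 5, 16, 16, 20,22,42.33, 47, 49,59] 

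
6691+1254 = 7945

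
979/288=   3 +115/288 = 3.40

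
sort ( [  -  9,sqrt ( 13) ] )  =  [ - 9,sqrt (13) ] 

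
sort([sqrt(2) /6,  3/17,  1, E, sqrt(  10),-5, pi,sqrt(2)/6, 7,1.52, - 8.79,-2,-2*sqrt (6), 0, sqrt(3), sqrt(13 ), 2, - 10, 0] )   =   [ - 10,  -  8.79, - 5, - 2*sqrt( 6), - 2, 0,0, 3/17, sqrt(2 )/6 , sqrt( 2 ) /6, 1, 1.52, sqrt( 3),2,  E,pi,sqrt( 10), sqrt(13 ),7 ] 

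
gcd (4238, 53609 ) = 1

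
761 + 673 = 1434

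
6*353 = 2118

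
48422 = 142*341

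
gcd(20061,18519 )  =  3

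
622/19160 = 311/9580 = 0.03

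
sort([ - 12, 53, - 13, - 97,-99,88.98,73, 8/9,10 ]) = [ - 99, - 97, - 13,-12, 8/9,10,53,73,88.98 ]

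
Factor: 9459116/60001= 2^2*29^( -1)*59^1 *149^1*269^1 * 2069^( - 1)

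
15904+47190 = 63094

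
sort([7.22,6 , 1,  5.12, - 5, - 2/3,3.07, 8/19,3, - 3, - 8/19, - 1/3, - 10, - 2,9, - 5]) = [ - 10, - 5, - 5, - 3, - 2, -2/3,-8/19,-1/3, 8/19, 1 , 3,3.07,  5.12, 6, 7.22, 9 ]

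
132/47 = 132/47  =  2.81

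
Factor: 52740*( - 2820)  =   - 2^4*3^3 *5^2*47^1*293^1 = - 148726800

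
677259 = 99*6841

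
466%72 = 34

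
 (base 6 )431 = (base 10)163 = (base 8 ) 243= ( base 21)7G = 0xa3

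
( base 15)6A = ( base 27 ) 3J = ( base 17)5f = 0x64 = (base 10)100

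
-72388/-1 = 72388/1 = 72388.00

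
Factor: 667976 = 2^3 *83497^1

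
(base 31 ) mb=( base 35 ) JS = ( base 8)1265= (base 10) 693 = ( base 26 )10H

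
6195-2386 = 3809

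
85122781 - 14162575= 70960206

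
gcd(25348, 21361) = 1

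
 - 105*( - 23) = 2415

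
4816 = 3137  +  1679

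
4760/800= 119/20 = 5.95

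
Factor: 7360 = 2^6*5^1*23^1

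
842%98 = 58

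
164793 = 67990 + 96803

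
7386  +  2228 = 9614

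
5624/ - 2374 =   -  3+749/1187 = -2.37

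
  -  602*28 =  - 16856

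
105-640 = -535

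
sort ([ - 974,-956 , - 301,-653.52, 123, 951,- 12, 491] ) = [-974,-956,-653.52  ,-301,-12,123, 491, 951 ]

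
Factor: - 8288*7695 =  - 63776160 = -2^5*3^4*5^1*7^1*19^1* 37^1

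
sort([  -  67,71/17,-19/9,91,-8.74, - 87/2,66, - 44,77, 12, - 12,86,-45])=[ - 67, - 45, - 44,  -  87/2, - 12, -8.74,- 19/9,71/17,12,  66 , 77, 86, 91 ]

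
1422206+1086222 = 2508428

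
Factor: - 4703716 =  - 2^2* 19^1 * 59^1 *1049^1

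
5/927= 5/927 = 0.01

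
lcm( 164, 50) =4100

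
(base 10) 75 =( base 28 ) 2J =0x4B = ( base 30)2F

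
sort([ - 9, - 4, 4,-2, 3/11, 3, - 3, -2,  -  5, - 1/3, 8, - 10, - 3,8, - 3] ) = [ - 10, - 9, - 5, - 4,- 3,-3,-3, - 2, - 2,-1/3 , 3/11,3,4, 8, 8] 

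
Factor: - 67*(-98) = 2^1  *  7^2* 67^1=6566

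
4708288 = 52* 90544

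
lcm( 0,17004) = 0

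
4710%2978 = 1732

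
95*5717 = 543115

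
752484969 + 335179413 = 1087664382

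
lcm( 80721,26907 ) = 80721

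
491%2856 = 491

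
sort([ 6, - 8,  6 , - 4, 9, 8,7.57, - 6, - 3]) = [ - 8, - 6 , - 4,- 3,6,6,  7.57, 8,9]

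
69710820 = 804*86705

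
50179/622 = 80  +  419/622 = 80.67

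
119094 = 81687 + 37407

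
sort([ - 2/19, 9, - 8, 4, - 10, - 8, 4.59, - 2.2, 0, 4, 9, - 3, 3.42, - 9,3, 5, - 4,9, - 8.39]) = [ - 10, - 9 , - 8.39, - 8, - 8, - 4, - 3 ,  -  2.2, - 2/19,  0, 3,  3.42 , 4 , 4,4.59, 5,  9,9, 9] 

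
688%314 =60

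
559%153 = 100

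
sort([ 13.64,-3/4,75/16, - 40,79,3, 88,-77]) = [-77, - 40, - 3/4,3,75/16, 13.64,79, 88]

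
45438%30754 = 14684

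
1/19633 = 1/19633 = 0.00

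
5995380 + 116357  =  6111737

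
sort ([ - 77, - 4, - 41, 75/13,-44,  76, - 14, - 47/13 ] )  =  [ - 77, - 44, -41, - 14, -4, - 47/13,75/13,76 ] 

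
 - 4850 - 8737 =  - 13587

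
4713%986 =769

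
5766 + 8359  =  14125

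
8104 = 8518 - 414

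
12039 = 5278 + 6761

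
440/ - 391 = - 440/391 =- 1.13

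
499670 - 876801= - 377131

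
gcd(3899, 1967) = 7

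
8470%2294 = 1588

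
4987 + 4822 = 9809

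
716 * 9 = 6444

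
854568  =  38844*22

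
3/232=3/232 =0.01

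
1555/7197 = 1555/7197 = 0.22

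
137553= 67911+69642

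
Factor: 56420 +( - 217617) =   -  331^1 * 487^1= - 161197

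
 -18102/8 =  - 2263 + 1/4= - 2262.75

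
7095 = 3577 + 3518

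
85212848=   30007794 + 55205054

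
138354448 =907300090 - 768945642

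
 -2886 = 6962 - 9848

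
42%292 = 42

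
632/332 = 158/83 = 1.90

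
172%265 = 172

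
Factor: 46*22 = 1012 = 2^2*11^1*23^1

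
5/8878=5/8878 = 0.00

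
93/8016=31/2672 = 0.01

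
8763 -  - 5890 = 14653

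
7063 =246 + 6817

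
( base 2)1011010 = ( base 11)82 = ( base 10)90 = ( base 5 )330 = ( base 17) 55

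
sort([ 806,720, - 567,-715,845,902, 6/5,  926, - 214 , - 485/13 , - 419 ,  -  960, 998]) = [ - 960,-715, - 567, - 419, - 214, - 485/13,6/5, 720, 806,845,902, 926,998 ]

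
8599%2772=283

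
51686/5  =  10337+1/5 = 10337.20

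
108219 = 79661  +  28558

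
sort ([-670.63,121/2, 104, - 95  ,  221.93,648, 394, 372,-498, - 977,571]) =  [ - 977, - 670.63, - 498,- 95,121/2, 104,221.93, 372,394, 571 , 648]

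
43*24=1032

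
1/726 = 1/726 = 0.00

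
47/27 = 1 +20/27 = 1.74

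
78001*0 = 0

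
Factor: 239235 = 3^1*5^1 *41^1 *389^1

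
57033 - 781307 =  - 724274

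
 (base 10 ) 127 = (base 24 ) 57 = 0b1111111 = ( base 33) 3s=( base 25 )52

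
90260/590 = 9026/59= 152.98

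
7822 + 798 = 8620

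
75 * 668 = 50100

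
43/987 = 43/987 = 0.04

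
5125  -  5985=-860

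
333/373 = 333/373 = 0.89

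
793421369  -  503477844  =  289943525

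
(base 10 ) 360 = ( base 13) 219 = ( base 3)111100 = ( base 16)168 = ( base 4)11220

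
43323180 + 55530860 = 98854040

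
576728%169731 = 67535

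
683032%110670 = 19012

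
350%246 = 104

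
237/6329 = 237/6329  =  0.04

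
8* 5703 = 45624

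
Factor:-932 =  - 2^2*233^1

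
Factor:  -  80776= -2^3*23^1*439^1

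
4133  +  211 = 4344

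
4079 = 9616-5537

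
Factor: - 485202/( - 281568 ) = 2^( - 4)*7^( - 1)*193^1 = 193/112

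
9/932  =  9/932=0.01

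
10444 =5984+4460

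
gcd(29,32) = 1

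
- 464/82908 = - 1+20611/20727 = - 0.01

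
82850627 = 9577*8651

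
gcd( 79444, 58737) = 1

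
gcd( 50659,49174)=1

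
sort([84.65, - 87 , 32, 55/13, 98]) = [ - 87, 55/13, 32, 84.65, 98] 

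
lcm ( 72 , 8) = 72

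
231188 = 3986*58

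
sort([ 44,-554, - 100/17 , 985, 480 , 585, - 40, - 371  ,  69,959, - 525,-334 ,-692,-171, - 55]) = [ - 692,-554, - 525, - 371, - 334,-171,-55 ,  -  40, - 100/17, 44, 69,480, 585,959,985] 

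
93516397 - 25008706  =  68507691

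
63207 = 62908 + 299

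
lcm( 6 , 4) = 12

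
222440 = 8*27805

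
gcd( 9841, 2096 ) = 1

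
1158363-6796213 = - 5637850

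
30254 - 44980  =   - 14726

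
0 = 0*( - 13363)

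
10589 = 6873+3716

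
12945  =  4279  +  8666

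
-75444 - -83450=8006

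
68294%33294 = 1706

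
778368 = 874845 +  - 96477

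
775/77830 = 155/15566 = 0.01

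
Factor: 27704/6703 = 2^3 * 3463^1 * 6703^( - 1 )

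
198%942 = 198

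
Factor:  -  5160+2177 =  - 2983 = - 19^1*157^1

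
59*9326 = 550234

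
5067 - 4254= 813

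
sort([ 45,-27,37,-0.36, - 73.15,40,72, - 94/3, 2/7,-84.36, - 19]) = [-84.36,-73.15, - 94/3, - 27, - 19,-0.36,2/7, 37, 40,45,  72]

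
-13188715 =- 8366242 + -4822473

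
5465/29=5465/29 = 188.45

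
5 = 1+4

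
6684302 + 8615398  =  15299700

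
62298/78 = 798 + 9/13= 798.69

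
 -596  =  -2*298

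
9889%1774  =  1019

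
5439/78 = 69 + 19/26 = 69.73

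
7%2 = 1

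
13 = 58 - 45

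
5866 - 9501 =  - 3635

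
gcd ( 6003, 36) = 9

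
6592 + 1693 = 8285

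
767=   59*13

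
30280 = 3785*8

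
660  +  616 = 1276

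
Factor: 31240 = 2^3*5^1 *11^1  *  71^1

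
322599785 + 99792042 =422391827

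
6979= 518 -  - 6461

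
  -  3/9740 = -3/9740 = - 0.00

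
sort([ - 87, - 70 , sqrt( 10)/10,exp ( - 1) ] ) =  [-87, - 70, sqrt(10 ) /10 , exp(-1 ) ] 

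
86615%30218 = 26179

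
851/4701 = 851/4701 = 0.18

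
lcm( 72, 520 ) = 4680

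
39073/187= 39073/187= 208.95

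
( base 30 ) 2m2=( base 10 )2462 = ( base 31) 2HD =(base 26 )3gi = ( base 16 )99e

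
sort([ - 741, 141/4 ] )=[ - 741,  141/4 ]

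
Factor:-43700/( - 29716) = 5^2 *17^( - 1) = 25/17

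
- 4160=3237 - 7397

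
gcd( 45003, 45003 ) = 45003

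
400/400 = 1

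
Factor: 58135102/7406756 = 2^ ( -1 )  *7^(-1 ) * 264527^( - 1)*29067551^1 = 29067551/3703378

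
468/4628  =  9/89 =0.10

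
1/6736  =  1/6736 = 0.00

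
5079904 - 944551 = 4135353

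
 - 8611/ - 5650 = 8611/5650 = 1.52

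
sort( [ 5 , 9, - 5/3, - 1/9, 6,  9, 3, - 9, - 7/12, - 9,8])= [  -  9, - 9,-5/3,  -  7/12, - 1/9,3,5,6 , 8, 9,9]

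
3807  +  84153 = 87960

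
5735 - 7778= -2043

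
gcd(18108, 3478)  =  2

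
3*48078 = 144234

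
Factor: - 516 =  - 2^2*3^1*43^1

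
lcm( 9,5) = 45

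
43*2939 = 126377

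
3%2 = 1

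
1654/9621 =1654/9621 = 0.17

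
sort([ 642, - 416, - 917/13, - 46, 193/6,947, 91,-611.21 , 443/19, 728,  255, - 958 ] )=[ - 958, - 611.21, - 416, - 917/13, - 46,  443/19 , 193/6, 91,255,642, 728,947]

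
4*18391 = 73564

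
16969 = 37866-20897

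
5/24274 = 5/24274 = 0.00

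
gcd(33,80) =1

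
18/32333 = 18/32333 = 0.00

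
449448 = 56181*8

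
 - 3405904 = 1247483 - 4653387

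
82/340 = 41/170 = 0.24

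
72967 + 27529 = 100496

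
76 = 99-23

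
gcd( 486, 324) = 162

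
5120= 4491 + 629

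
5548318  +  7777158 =13325476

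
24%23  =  1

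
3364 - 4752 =-1388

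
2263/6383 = 2263/6383 = 0.35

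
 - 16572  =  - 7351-9221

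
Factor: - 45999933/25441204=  - 2^(  -  2)*3^1*7^1*31^( - 1)*205171^( -1 )*2190473^1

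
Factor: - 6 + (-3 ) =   -  3^2 = - 9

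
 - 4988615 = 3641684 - 8630299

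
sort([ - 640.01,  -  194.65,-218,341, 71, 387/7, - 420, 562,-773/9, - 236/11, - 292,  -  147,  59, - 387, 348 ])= [- 640.01,-420, - 387, - 292, - 218, - 194.65, - 147, - 773/9, - 236/11,387/7,59, 71, 341, 348  ,  562 ]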